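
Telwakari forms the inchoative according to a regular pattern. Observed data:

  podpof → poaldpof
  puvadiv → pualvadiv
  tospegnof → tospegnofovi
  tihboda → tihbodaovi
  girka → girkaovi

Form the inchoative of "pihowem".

pialhowem

podpof and tospegnof both end in -f yet inflect differently (poaldpof, tospegnofovi), so the final letter is not what conditions the rule; the first letter is.
"pihowem" begins with p-. The stems beginning with p- (podpof → poaldpof, puvadiv → pualvadiv) insert -al- after the first vowel.
The other pattern: stems beginning with g- or t- add -ovi.
So pihowem → pialhowem.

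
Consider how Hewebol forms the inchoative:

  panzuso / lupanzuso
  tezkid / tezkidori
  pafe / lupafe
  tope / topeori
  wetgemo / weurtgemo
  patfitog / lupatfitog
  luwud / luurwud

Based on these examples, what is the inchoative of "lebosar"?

leurbosar

pafe and tope both end in -e yet inflect differently (lupafe, topeori), so the final letter is not what conditions the rule; the first letter is.
"lebosar" begins with l-. The one such stem in the data (luwud → luurwud) inserts -ur- after the first vowel (as does wetgemo), so the same rule applies.
So lebosar → leurbosar.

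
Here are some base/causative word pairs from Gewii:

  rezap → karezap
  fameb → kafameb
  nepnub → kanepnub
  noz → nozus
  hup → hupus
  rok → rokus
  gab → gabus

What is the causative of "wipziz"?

rezap and hup both end in -p yet inflect differently (karezap, hupus), so the final letter is not what conditions the rule; the number of vowels is.
"wipziz" has 2 vowels. The stems with 2 vowels (rezap → karezap, fameb → kafameb, nepnub → kanepnub) add the prefix ka-.
The other pattern: stems with 1 vowel add -us.
So wipziz → kawipziz.

kawipziz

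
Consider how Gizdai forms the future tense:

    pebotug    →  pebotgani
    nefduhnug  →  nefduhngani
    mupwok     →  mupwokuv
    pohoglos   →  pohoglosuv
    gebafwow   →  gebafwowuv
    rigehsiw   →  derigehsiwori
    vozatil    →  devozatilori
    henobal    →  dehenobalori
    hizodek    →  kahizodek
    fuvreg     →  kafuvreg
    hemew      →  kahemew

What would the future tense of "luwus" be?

luwsani

"luwus" has last vowel 'u'. The stems whose last vowel is 'u' (pebotug → pebotgani, nefduhnug → nefduhngani) delete the last vowel and add -ani.
So luwus → luwsani.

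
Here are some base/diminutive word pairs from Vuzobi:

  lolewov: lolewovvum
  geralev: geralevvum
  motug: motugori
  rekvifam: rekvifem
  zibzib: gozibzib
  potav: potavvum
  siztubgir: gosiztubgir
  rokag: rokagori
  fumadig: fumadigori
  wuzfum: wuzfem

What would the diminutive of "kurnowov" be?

kurnowovvum

potav and rokag both have last vowel 'a' yet inflect differently (potavvum, rokagori), so the last vowel is not what conditions the rule; the final letter is.
"kurnowov" ends in -v. The stems ending in -v (lolewov → lolewovvum, potav → potavvum, geralev → geralevvum) double the final consonant and add -um.
So kurnowov → kurnowovvum.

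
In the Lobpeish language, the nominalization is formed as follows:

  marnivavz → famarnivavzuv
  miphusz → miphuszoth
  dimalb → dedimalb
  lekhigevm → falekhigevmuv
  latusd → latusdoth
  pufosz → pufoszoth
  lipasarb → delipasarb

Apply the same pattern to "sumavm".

fasumavmuv

miphusz and marnivavz both end in -z yet inflect differently (miphuszoth, famarnivavzuv), so the final letter is not what conditions the rule; the second-to-last letter is.
"sumavm" has second-to-last letter 'v'. The stems whose second-to-last letter is 'v' (lekhigevm → falekhigevmuv, marnivavz → famarnivavzuv) add fa- … -uv around the stem.
So sumavm → fasumavmuv.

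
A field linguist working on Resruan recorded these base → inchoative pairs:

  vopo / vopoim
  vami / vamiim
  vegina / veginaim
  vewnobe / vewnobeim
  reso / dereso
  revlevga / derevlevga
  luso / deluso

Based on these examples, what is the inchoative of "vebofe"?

"vebofe" begins with v-. The stems beginning with v- (vopo → vopoim, vami → vamiim, vegina → veginaim) add -im.
The other pattern: stems beginning with l- or r- add the prefix de-.
So vebofe → vebofeim.

vebofeim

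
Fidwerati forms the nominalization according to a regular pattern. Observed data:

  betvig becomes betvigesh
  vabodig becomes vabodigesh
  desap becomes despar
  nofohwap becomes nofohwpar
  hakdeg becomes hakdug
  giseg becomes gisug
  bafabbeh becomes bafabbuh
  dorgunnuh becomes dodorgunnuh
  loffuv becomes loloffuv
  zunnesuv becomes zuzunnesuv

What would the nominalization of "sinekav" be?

sinekvar

betvig and hakdeg both end in -g yet inflect differently (betvigesh, hakdug), so the final letter is not what conditions the rule; the last vowel is.
"sinekav" has last vowel 'a'. The stems whose last vowel is 'a' (desap → despar, nofohwap → nofohwpar) delete the last vowel and add -ar.
So sinekav → sinekvar.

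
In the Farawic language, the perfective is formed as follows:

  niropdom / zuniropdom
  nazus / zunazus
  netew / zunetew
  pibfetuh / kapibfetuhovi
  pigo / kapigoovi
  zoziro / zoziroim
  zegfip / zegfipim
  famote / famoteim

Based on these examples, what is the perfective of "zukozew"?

zukozewim

pigo and zoziro both end in -o yet inflect differently (kapigoovi, zoziroim), so the final letter is not what conditions the rule; the first letter is.
"zukozew" begins with z-. The stems beginning with z- (zoziro → zoziroim, zegfip → zegfipim) add -im.
The other patterns: stems beginning with n- add the prefix zu-; stems beginning with p- add ka- … -ovi around the stem.
So zukozew → zukozewim.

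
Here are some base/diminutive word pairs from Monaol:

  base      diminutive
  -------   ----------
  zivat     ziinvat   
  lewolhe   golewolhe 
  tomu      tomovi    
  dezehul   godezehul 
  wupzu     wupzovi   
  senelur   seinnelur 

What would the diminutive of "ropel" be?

goropel

wupzu and dezehul both have last vowel 'u' yet inflect differently (wupzovi, godezehul), so the last vowel is not what conditions the rule; the final letter is.
"ropel" ends in -l. The one such stem in the data (dezehul → godezehul) adds the prefix go-, so the same rule applies.
The other patterns: stems ending in -u drop the final letter and add -ovi; stems ending in -r or -t insert -in- after the first vowel.
So ropel → goropel.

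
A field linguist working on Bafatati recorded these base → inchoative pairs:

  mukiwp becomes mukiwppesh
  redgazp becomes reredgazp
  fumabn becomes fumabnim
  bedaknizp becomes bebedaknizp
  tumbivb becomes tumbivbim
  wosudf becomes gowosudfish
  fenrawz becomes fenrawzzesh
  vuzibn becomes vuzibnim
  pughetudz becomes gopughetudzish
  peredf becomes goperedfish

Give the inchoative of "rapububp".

rapububpim

fenrawz and pughetudz both end in -z yet inflect differently (fenrawzzesh, gopughetudzish), so the final letter is not what conditions the rule; the second-to-last letter is.
"rapububp" has second-to-last letter 'b'. The stems whose second-to-last letter is 'b' (fumabn → fumabnim, vuzibn → vuzibnim) add -im.
The other patterns: stems whose second-to-last letter is 'w' double the final consonant and add -esh; stems whose second-to-last letter is 'd' add go- … -ish around the stem; stems whose second-to-last letter is 'z' repeat the first consonant+vowel as a prefix.
So rapububp → rapububpim.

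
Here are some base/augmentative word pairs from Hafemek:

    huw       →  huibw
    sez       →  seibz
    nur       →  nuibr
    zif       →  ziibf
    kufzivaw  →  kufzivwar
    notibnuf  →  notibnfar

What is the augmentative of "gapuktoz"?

"gapuktoz" has 3 vowels. The stems with 3 vowels (kufzivaw → kufzivwar, notibnuf → notibnfar) delete the last vowel and add -ar.
So gapuktoz → gapuktzar.

gapuktzar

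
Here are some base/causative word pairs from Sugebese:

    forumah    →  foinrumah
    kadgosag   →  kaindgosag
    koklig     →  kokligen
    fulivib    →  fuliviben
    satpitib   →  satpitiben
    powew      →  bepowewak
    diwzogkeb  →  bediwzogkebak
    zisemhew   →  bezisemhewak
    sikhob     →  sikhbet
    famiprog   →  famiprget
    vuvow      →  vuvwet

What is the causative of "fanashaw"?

kadgosag and koklig both end in -g yet inflect differently (kaindgosag, kokligen), so the final letter is not what conditions the rule; the last vowel is.
"fanashaw" has last vowel 'a'. The stems whose last vowel is 'a' (forumah → foinrumah, kadgosag → kaindgosag) insert -in- after the first vowel.
The other patterns: stems whose last vowel is 'i' add -en; stems whose last vowel is 'e' add be- … -ak around the stem; stems whose last vowel is 'o' delete the last vowel and add -et.
So fanashaw → fainnashaw.

fainnashaw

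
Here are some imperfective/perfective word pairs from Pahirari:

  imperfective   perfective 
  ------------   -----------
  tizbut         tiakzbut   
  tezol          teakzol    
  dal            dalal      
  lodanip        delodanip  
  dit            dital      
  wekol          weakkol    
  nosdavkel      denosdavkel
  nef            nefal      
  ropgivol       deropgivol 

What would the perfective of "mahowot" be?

demahowot

dal and tezol both end in -l yet inflect differently (dalal, teakzol), so the final letter is not what conditions the rule; the number of vowels is.
"mahowot" has 3 vowels. The stems with 3 vowels (ropgivol → deropgivol, nosdavkel → denosdavkel, lodanip → delodanip) add the prefix de-.
So mahowot → demahowot.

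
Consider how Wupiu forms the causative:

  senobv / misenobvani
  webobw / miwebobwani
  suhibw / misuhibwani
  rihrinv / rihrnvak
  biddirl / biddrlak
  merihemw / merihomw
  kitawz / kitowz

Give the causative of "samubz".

misamubzani

senobv and rihrinv both end in -v yet inflect differently (misenobvani, rihrnvak), so the final letter is not what conditions the rule; the second-to-last letter is.
"samubz" has second-to-last letter 'b'. The stems whose second-to-last letter is 'b' (senobv → misenobvani, webobw → miwebobwani, suhibw → misuhibwani) add mi- … -ani around the stem.
So samubz → misamubzani.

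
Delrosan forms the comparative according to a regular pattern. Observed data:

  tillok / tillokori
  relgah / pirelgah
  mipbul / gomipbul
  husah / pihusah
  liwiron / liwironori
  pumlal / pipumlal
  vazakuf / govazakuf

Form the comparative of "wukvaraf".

"wukvaraf" has last vowel 'a'. The stems whose last vowel is 'a' (relgah → pirelgah, husah → pihusah, pumlal → pipumlal) add the prefix pi-.
So wukvaraf → piwukvaraf.

piwukvaraf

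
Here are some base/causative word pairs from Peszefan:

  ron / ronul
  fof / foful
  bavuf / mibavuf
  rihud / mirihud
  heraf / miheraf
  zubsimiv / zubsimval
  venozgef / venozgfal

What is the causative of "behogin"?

behognal

fof and bavuf both end in -f yet inflect differently (foful, mibavuf), so the final letter is not what conditions the rule; the number of vowels is.
"behogin" has 3 vowels. The stems with 3 vowels (zubsimiv → zubsimval, venozgef → venozgfal) delete the last vowel and add -al.
So behogin → behognal.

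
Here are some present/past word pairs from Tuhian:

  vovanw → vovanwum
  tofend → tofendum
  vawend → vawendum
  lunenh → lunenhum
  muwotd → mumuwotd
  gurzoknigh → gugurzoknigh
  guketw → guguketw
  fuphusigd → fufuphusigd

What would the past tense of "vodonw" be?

vodonwum

tofend and muwotd both end in -d yet inflect differently (tofendum, mumuwotd), so the final letter is not what conditions the rule; the second-to-last letter is.
"vodonw" has second-to-last letter 'n'. The stems whose second-to-last letter is 'n' (vovanw → vovanwum, tofend → tofendum, vawend → vawendum) add -um.
The other pattern: stems whose second-to-last letter is 'g' or 't' repeat the first consonant+vowel as a prefix.
So vodonw → vodonwum.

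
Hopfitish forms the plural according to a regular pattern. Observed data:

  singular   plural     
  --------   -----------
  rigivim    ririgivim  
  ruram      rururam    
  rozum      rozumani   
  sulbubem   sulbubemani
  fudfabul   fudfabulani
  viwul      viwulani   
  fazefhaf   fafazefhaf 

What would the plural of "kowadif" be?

sulbubem and ruram both end in -m yet inflect differently (sulbubemani, rururam), so the final letter is not what conditions the rule; the last vowel is.
"kowadif" has last vowel 'i'. The one such stem in the data (rigivim → ririgivim) repeats the first consonant+vowel as a prefix (as do fazefhaf, ruram), so the same rule applies.
The other pattern: stems whose last vowel is 'e' or 'u' add -ani.
So kowadif → kokowadif.

kokowadif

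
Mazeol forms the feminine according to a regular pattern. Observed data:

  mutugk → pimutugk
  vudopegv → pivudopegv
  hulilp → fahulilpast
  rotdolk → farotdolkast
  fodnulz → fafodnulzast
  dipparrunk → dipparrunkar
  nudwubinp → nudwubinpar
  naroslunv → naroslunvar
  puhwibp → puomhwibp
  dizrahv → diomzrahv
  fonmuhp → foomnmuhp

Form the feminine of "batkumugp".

pibatkumugp

mutugk and rotdolk both end in -k yet inflect differently (pimutugk, farotdolkast), so the final letter is not what conditions the rule; the second-to-last letter is.
"batkumugp" has second-to-last letter 'g'. The stems whose second-to-last letter is 'g' (mutugk → pimutugk, vudopegv → pivudopegv) add the prefix pi-.
So batkumugp → pibatkumugp.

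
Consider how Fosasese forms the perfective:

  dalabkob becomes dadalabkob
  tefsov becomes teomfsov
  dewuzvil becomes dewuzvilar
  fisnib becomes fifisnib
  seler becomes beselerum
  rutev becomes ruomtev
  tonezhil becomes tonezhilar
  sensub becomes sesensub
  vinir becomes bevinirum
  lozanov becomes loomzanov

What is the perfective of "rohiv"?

vinir and tonezhil both have last vowel 'i' yet inflect differently (bevinirum, tonezhilar), so the last vowel is not what conditions the rule; the final letter is.
"rohiv" ends in -v. The stems ending in -v (rutev → ruomtev, tefsov → teomfsov, lozanov → loomzanov) insert -om- after the first vowel.
The other patterns: stems ending in -r add be- … -um around the stem; stems ending in -l add -ar; stems ending in -b repeat the first consonant+vowel as a prefix.
So rohiv → roomhiv.

roomhiv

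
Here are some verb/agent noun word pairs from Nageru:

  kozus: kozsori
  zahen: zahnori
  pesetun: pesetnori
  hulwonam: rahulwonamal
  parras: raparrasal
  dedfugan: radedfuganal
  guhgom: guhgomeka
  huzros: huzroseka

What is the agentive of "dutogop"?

"dutogop" has last vowel 'o'. The stems whose last vowel is 'o' (guhgom → guhgomeka, huzros → huzroseka) add -eka.
So dutogop → dutogopeka.

dutogopeka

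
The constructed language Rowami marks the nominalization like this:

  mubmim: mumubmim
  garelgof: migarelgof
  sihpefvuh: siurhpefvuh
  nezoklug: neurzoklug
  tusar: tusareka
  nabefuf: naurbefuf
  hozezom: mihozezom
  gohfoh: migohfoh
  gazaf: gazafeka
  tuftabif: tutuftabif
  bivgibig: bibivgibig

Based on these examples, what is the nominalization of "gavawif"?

gagavawif

tuftabif and gazaf both end in -f yet inflect differently (tutuftabif, gazafeka), so the final letter is not what conditions the rule; the last vowel is.
"gavawif" has last vowel 'i'. The stems whose last vowel is 'i' (mubmim → mumubmim, bivgibig → bibivgibig, tuftabif → tutuftabif) repeat the first consonant+vowel as a prefix.
The other patterns: stems whose last vowel is 'a' add -eka; stems whose last vowel is 'o' add the prefix mi-; stems whose last vowel is 'u' insert -ur- after the first vowel.
So gavawif → gagavawif.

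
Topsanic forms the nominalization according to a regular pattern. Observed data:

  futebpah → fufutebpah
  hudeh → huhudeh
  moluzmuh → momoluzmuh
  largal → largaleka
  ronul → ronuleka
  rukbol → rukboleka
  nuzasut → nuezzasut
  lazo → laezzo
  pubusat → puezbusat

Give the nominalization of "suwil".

futebpah and largal both have last vowel 'a' yet inflect differently (fufutebpah, largaleka), so the last vowel is not what conditions the rule; the final letter is.
"suwil" ends in -l. The stems ending in -l (largal → largaleka, ronul → ronuleka, rukbol → rukboleka) add -eka.
So suwil → suwileka.

suwileka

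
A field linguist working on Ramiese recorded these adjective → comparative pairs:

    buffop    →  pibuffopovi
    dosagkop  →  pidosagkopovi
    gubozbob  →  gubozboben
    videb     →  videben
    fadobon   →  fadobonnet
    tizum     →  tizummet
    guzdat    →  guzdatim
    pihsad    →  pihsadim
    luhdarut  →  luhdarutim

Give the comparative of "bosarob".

buffop and gubozbob both have last vowel 'o' yet inflect differently (pibuffopovi, gubozboben), so the last vowel is not what conditions the rule; the final letter is.
"bosarob" ends in -b. The stems ending in -b (gubozbob → gubozboben, videb → videben) add -en.
The other patterns: stems ending in -p add pi- … -ovi around the stem; stems ending in -m or -n double the final consonant and add -et; stems ending in -d or -t add -im.
So bosarob → bosaroben.

bosaroben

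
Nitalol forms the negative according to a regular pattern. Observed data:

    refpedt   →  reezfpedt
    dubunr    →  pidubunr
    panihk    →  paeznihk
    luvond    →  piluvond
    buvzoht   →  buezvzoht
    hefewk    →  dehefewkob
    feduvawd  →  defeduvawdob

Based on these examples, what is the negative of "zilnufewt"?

feduvawd and luvond both end in -d yet inflect differently (defeduvawdob, piluvond), so the final letter is not what conditions the rule; the second-to-last letter is.
"zilnufewt" has second-to-last letter 'w'. The stems whose second-to-last letter is 'w' (feduvawd → defeduvawdob, hefewk → dehefewkob) add de- … -ob around the stem.
The other patterns: stems whose second-to-last letter is 'n' add the prefix pi-; stems whose second-to-last letter is 'd' or 'h' insert -ez- after the first vowel.
So zilnufewt → dezilnufewtob.

dezilnufewtob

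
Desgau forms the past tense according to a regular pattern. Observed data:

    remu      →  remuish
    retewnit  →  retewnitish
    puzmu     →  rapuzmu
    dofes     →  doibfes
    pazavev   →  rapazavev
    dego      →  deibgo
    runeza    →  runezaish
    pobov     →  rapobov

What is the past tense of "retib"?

retibish

remu and puzmu both end in -u yet inflect differently (remuish, rapuzmu), so the final letter is not what conditions the rule; the first letter is.
"retib" begins with r-. The stems beginning with r- (retewnit → retewnitish, runeza → runezaish, remu → remuish) add -ish.
So retib → retibish.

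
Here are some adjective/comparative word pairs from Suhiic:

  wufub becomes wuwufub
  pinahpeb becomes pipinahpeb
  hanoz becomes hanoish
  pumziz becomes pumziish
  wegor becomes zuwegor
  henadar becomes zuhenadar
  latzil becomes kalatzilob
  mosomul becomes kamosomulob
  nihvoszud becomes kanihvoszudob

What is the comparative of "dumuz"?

dumuish

hanoz and wegor both have last vowel 'o' yet inflect differently (hanoish, zuwegor), so the last vowel is not what conditions the rule; the final letter is.
"dumuz" ends in -z. The stems ending in -z (hanoz → hanoish, pumziz → pumziish) drop the final letter and add -ish.
The other patterns: stems ending in -b repeat the first consonant+vowel as a prefix; stems ending in -r add the prefix zu-; stems ending in -d or -l add ka- … -ob around the stem.
So dumuz → dumuish.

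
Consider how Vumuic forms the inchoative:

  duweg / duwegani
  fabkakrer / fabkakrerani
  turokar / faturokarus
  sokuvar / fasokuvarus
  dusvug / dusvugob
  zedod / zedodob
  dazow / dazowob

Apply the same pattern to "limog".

fabkakrer and turokar both end in -r yet inflect differently (fabkakrerani, faturokarus), so the final letter is not what conditions the rule; the last vowel is.
"limog" has last vowel 'o'. The stems whose last vowel is 'o' (zedod → zedodob, dazow → dazowob) add -ob.
The other patterns: stems whose last vowel is 'e' add -ani; stems whose last vowel is 'a' add fa- … -us around the stem.
So limog → limogob.

limogob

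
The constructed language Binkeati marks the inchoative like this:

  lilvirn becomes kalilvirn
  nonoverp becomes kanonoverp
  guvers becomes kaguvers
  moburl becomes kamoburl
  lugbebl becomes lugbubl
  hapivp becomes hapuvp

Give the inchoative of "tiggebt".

"tiggebt" has second-to-last letter 'b'. The one such stem in the data (lugbebl → lugbubl) changes the last vowel to 'u' (as does hapivp), so the same rule applies.
The other pattern: stems whose second-to-last letter is 'r' add the prefix ka-.
So tiggebt → tiggubt.

tiggubt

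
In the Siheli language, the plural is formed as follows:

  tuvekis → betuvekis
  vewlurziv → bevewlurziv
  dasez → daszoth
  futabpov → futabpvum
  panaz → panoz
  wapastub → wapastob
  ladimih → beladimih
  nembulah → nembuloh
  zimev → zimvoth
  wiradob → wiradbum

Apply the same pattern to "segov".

segvum

vewlurziv and zimev both end in -v yet inflect differently (bevewlurziv, zimvoth), so the final letter is not what conditions the rule; the last vowel is.
"segov" has last vowel 'o'. The stems whose last vowel is 'o' (futabpov → futabpvum, wiradob → wiradbum) delete the last vowel and add -um.
The other patterns: stems whose last vowel is 'i' add the prefix be-; stems whose last vowel is 'e' delete the last vowel and add -oth; stems whose last vowel is 'a' or 'u' change the last vowel to 'o'.
So segov → segvum.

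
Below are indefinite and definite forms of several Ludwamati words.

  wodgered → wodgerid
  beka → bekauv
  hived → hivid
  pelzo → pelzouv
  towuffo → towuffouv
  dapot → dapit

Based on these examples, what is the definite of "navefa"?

dapot and towuffo both have last vowel 'o' yet inflect differently (dapit, towuffouv), so the last vowel is not what conditions the rule; whether the stem ends in a vowel or a consonant is.
"navefa" ends in a vowel. The stems ending in a vowel (towuffo → towuffouv, pelzo → pelzouv, beka → bekauv) add -uv.
So navefa → navefauv.

navefauv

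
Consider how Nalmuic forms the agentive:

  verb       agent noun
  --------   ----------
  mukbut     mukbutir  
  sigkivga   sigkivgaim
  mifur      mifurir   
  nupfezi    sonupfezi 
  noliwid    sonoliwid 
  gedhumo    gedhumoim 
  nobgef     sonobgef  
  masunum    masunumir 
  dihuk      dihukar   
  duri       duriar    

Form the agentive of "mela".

melair

duri and nupfezi both end in -i yet inflect differently (duriar, sonupfezi), so the final letter is not what conditions the rule; the first letter is.
"mela" begins with m-. The stems beginning with m- (mifur → mifurir, masunum → masunumir, mukbut → mukbutir) add -ir.
The other patterns: stems beginning with d- add -ar; stems beginning with n- add the prefix so-; stems beginning with g- or s- add -im.
So mela → melair.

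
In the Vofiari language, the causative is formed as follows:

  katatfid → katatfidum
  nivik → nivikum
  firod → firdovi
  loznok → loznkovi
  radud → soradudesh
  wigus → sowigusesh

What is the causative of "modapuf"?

katatfid and firod both end in -d yet inflect differently (katatfidum, firdovi), so the final letter is not what conditions the rule; the last vowel is.
"modapuf" has last vowel 'u'. The stems whose last vowel is 'u' (radud → soradudesh, wigus → sowigusesh) add so- … -esh around the stem.
The other patterns: stems whose last vowel is 'i' add -um; stems whose last vowel is 'o' delete the last vowel and add -ovi.
So modapuf → somodapufesh.

somodapufesh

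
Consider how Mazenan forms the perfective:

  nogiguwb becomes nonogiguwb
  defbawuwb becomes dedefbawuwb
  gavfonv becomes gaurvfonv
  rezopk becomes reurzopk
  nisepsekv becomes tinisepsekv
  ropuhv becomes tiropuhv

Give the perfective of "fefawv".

gavfonv and nisepsekv both end in -v yet inflect differently (gaurvfonv, tinisepsekv), so the final letter is not what conditions the rule; the second-to-last letter is.
"fefawv" has second-to-last letter 'w'. The stems whose second-to-last letter is 'w' (nogiguwb → nonogiguwb, defbawuwb → dedefbawuwb) repeat the first consonant+vowel as a prefix.
The other patterns: stems whose second-to-last letter is 'n' or 'p' insert -ur- after the first vowel; stems whose second-to-last letter is 'h' or 'k' add the prefix ti-.
So fefawv → fefefawv.

fefefawv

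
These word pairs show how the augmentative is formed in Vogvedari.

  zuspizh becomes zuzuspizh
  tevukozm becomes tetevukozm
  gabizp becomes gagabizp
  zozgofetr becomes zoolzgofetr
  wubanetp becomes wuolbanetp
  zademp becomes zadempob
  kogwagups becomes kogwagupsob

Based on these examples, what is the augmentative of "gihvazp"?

gigihvazp

gabizp and wubanetp both end in -p yet inflect differently (gagabizp, wuolbanetp), so the final letter is not what conditions the rule; the second-to-last letter is.
"gihvazp" has second-to-last letter 'z'. The stems whose second-to-last letter is 'z' (zuspizh → zuzuspizh, tevukozm → tetevukozm, gabizp → gagabizp) repeat the first consonant+vowel as a prefix.
So gihvazp → gigihvazp.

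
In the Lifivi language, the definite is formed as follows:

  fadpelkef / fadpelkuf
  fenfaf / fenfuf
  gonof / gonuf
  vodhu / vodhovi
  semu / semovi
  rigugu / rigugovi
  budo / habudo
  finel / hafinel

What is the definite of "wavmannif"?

gonof and budo both have last vowel 'o' yet inflect differently (gonuf, habudo), so the last vowel is not what conditions the rule; the final letter is.
"wavmannif" ends in -f. The stems ending in -f (fadpelkef → fadpelkuf, fenfaf → fenfuf, gonof → gonuf) change the last vowel to 'u'.
So wavmannif → wavmannuf.

wavmannuf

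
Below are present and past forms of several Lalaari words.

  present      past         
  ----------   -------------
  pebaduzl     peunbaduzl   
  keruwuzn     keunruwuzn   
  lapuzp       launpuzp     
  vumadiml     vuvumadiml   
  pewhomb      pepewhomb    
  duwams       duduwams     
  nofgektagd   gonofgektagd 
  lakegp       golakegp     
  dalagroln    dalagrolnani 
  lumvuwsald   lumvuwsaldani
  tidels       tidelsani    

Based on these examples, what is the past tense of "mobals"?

mobalsani

"mobals" has second-to-last letter 'l'. The stems whose second-to-last letter is 'l' (dalagroln → dalagrolnani, lumvuwsald → lumvuwsaldani, tidels → tidelsani) add -ani.
The other patterns: stems whose second-to-last letter is 'z' insert -un- after the first vowel; stems whose second-to-last letter is 'm' repeat the first consonant+vowel as a prefix; stems whose second-to-last letter is 'g' add the prefix go-.
So mobals → mobalsani.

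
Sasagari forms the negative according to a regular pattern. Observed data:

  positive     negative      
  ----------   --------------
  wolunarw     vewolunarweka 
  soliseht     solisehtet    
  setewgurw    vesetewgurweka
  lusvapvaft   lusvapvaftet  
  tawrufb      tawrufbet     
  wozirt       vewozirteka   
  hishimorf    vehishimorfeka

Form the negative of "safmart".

vesafmarteka

wozirt and soliseht both end in -t yet inflect differently (vewozirteka, solisehtet), so the final letter is not what conditions the rule; the second-to-last letter is.
"safmart" has second-to-last letter 'r'. The stems whose second-to-last letter is 'r' (setewgurw → vesetewgurweka, wolunarw → vewolunarweka, hishimorf → vehishimorfeka) add ve- … -eka around the stem.
The other pattern: stems whose second-to-last letter is 'f' or 'h' add -et.
So safmart → vesafmarteka.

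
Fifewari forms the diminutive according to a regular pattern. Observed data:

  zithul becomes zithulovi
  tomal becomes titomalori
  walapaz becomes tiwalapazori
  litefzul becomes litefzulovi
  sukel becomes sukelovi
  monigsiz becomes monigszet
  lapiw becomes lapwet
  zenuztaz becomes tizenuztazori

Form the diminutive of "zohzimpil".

"zohzimpil" has last vowel 'i'. The stems whose last vowel is 'i' (monigsiz → monigszet, lapiw → lapwet) delete the last vowel and add -et.
The other patterns: stems whose last vowel is 'e' or 'u' add -ovi; stems whose last vowel is 'a' add ti- … -ori around the stem.
So zohzimpil → zohzimplet.

zohzimplet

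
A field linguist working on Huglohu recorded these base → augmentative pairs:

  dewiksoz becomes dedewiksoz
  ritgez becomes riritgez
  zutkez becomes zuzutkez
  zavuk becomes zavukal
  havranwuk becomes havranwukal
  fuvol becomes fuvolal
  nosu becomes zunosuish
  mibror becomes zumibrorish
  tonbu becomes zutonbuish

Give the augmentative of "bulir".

zubulirish

dewiksoz and fuvol both have last vowel 'o' yet inflect differently (dedewiksoz, fuvolal), so the last vowel is not what conditions the rule; the final letter is.
"bulir" ends in -r. The one such stem in the data (mibror → zumibrorish) adds zu- … -ish around the stem, so the same rule applies.
The other patterns: stems ending in -z repeat the first consonant+vowel as a prefix; stems ending in -k or -l add -al.
So bulir → zubulirish.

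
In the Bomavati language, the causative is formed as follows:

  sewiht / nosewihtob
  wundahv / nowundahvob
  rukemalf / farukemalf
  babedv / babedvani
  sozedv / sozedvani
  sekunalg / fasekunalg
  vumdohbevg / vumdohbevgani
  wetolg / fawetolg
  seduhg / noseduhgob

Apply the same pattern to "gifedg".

"gifedg" has second-to-last letter 'd'. The stems whose second-to-last letter is 'd' (babedv → babedvani, sozedv → sozedvani) add -ani.
The other patterns: stems whose second-to-last letter is 'l' add the prefix fa-; stems whose second-to-last letter is 'h' add no- … -ob around the stem.
So gifedg → gifedgani.

gifedgani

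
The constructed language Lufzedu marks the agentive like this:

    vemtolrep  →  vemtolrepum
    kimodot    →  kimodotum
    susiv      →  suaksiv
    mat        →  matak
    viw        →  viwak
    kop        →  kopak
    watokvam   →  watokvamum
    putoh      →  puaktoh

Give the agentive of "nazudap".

kop and vemtolrep both end in -p yet inflect differently (kopak, vemtolrepum), so the final letter is not what conditions the rule; the number of vowels is.
"nazudap" has 3 vowels. The stems with 3 vowels (vemtolrep → vemtolrepum, watokvam → watokvamum, kimodot → kimodotum) add -um.
The other patterns: stems with 1 vowel add -ak; stems with 2 vowels insert -ak- after the first vowel.
So nazudap → nazudapum.

nazudapum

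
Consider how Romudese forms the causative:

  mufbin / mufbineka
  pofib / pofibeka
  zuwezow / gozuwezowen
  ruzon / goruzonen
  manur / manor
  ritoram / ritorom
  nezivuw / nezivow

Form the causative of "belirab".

"belirab" has last vowel 'a'. The one such stem in the data (ritoram → ritorom) changes the last vowel to 'o' (as do manur, nezivuw), so the same rule applies.
The other patterns: stems whose last vowel is 'i' add -eka; stems whose last vowel is 'o' add go- … -en around the stem.
So belirab → belirob.

belirob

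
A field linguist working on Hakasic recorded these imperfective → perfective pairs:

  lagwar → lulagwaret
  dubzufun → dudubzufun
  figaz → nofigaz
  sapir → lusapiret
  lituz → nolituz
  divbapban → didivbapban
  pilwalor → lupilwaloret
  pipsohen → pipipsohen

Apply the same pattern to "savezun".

sasavezun

figaz and divbapban both have last vowel 'a' yet inflect differently (nofigaz, didivbapban), so the last vowel is not what conditions the rule; the final letter is.
"savezun" ends in -n. The stems ending in -n (divbapban → didivbapban, dubzufun → dudubzufun, pipsohen → pipipsohen) repeat the first consonant+vowel as a prefix.
The other patterns: stems ending in -z add the prefix no-; stems ending in -r add lu- … -et around the stem.
So savezun → sasavezun.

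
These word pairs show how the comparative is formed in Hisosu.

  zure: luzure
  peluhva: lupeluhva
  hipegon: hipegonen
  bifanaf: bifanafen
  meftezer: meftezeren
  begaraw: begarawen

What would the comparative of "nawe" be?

peluhva and bifanaf both have last vowel 'a' yet inflect differently (lupeluhva, bifanafen), so the last vowel is not what conditions the rule; whether the stem ends in a vowel or a consonant is.
"nawe" ends in a vowel. The stems ending in a vowel (zure → luzure, peluhva → lupeluhva) add the prefix lu-.
The other pattern: stems ending in a consonant add -en.
So nawe → lunawe.

lunawe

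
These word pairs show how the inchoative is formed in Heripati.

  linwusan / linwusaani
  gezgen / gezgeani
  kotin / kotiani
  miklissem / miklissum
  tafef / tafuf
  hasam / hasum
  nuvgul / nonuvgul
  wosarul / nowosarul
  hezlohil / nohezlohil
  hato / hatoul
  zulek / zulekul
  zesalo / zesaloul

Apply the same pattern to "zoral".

"zoral" ends in -l. The stems ending in -l (nuvgul → nonuvgul, wosarul → nowosarul, hezlohil → nohezlohil) add the prefix no-.
The other patterns: stems ending in -n drop the final letter and add -ani; stems ending in -f or -m change the last vowel to 'u'; stems ending in -k or -o add -ul.
So zoral → nozoral.

nozoral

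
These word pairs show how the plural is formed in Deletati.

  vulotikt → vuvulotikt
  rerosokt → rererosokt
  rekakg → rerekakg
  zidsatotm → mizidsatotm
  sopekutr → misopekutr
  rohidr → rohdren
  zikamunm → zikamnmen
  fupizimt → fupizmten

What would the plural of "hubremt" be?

hubrmten

sopekutr and rohidr both end in -r yet inflect differently (misopekutr, rohdren), so the final letter is not what conditions the rule; the second-to-last letter is.
"hubremt" has second-to-last letter 'm'. The one such stem in the data (fupizimt → fupizmten) deletes the last vowel and adds -en (as do rohidr, zikamunm), so the same rule applies.
The other patterns: stems whose second-to-last letter is 'k' repeat the first consonant+vowel as a prefix; stems whose second-to-last letter is 't' add the prefix mi-.
So hubremt → hubrmten.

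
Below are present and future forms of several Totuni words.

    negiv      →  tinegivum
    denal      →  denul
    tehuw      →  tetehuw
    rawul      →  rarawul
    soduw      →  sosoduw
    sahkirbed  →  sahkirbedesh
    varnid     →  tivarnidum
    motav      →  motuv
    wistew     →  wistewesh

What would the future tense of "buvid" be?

"buvid" has last vowel 'i'. The stems whose last vowel is 'i' (negiv → tinegivum, varnid → tivarnidum) add ti- … -um around the stem.
The other patterns: stems whose last vowel is 'e' add -esh; stems whose last vowel is 'a' change the last vowel to 'u'; stems whose last vowel is 'u' repeat the first consonant+vowel as a prefix.
So buvid → tibuvidum.

tibuvidum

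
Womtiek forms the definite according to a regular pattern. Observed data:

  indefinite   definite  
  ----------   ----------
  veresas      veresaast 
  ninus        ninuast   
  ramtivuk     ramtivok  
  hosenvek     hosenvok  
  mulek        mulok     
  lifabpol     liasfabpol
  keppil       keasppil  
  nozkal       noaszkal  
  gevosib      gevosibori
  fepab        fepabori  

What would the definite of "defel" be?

ninus and ramtivuk both have last vowel 'u' yet inflect differently (ninuast, ramtivok), so the last vowel is not what conditions the rule; the final letter is.
"defel" ends in -l. The stems ending in -l (lifabpol → liasfabpol, keppil → keasppil, nozkal → noaszkal) insert -as- after the first vowel.
The other patterns: stems ending in -s drop the final letter and add -ast; stems ending in -k change the last vowel to 'o'; stems ending in -b add -ori.
So defel → deasfel.

deasfel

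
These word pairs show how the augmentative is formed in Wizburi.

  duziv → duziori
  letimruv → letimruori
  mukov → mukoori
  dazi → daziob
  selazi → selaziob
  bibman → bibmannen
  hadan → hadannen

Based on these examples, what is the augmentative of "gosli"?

gosliob

"gosli" ends in -i. The stems ending in -i (dazi → daziob, selazi → selaziob) add -ob.
The other patterns: stems ending in -v drop the final letter and add -ori; stems ending in -n double the final consonant and add -en.
So gosli → gosliob.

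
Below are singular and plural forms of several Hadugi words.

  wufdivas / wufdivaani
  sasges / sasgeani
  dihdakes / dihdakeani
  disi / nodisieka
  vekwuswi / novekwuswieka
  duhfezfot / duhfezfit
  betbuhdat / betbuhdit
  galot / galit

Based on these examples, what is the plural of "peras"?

peraani

wufdivas and betbuhdat both have last vowel 'a' yet inflect differently (wufdivaani, betbuhdit), so the last vowel is not what conditions the rule; the final letter is.
"peras" ends in -s. The stems ending in -s (wufdivas → wufdivaani, sasges → sasgeani, dihdakes → dihdakeani) drop the final letter and add -ani.
The other patterns: stems ending in -i add no- … -eka around the stem; stems ending in -t change the last vowel to 'i'.
So peras → peraani.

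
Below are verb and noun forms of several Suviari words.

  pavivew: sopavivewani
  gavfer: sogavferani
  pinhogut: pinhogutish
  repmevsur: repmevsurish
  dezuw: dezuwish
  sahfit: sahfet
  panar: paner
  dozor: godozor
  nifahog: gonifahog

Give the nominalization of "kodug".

kodugish

"kodug" has last vowel 'u'. The stems whose last vowel is 'u' (pinhogut → pinhogutish, repmevsur → repmevsurish, dezuw → dezuwish) add -ish.
The other patterns: stems whose last vowel is 'e' add so- … -ani around the stem; stems whose last vowel is 'a' or 'i' change the last vowel to 'e'; stems whose last vowel is 'o' add the prefix go-.
So kodug → kodugish.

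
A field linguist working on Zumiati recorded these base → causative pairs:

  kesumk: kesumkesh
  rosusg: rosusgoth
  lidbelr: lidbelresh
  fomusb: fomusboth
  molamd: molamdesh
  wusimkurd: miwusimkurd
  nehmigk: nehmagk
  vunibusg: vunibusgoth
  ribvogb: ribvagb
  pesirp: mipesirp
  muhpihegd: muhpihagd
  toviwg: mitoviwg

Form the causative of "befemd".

"befemd" has second-to-last letter 'm'. The stems whose second-to-last letter is 'm' (kesumk → kesumkesh, molamd → molamdesh) add -esh.
So befemd → befemdesh.

befemdesh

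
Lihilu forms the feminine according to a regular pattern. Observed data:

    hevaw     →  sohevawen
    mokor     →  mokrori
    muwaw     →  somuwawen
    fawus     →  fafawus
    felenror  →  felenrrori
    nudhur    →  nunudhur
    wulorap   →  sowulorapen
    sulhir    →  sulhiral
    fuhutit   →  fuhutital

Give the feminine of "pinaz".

sulhir and felenror both end in -r yet inflect differently (sulhiral, felenrrori), so the final letter is not what conditions the rule; the last vowel is.
"pinaz" has last vowel 'a'. The stems whose last vowel is 'a' (hevaw → sohevawen, wulorap → sowulorapen, muwaw → somuwawen) add so- … -en around the stem.
So pinaz → sopinazen.

sopinazen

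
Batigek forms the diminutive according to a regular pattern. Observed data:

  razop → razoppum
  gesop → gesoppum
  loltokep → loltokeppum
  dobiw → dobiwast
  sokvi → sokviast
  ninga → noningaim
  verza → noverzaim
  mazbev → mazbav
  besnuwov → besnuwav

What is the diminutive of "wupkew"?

wupkewast

loltokep and mazbev both have last vowel 'e' yet inflect differently (loltokeppum, mazbav), so the last vowel is not what conditions the rule; the final letter is.
"wupkew" ends in -w. The one such stem in the data (dobiw → dobiwast) adds -ast, so the same rule applies.
The other patterns: stems ending in -p double the final consonant and add -um; stems ending in -a add no- … -im around the stem; stems ending in -v change the last vowel to 'a'.
So wupkew → wupkewast.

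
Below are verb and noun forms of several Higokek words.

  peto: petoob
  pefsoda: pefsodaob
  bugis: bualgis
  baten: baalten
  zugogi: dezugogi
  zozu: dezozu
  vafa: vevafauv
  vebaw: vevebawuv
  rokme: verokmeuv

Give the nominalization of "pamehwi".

pamehwiob

pefsoda and vafa both end in -a yet inflect differently (pefsodaob, vevafauv), so the final letter is not what conditions the rule; the first letter is.
"pamehwi" begins with p-. The stems beginning with p- (peto → petoob, pefsoda → pefsodaob) add -ob.
So pamehwi → pamehwiob.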